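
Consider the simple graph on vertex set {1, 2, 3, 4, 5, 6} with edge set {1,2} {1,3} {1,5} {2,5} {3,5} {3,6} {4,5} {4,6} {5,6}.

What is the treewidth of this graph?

2

A width-2 tree decomposition is:
Bags: B1 = {4, 5, 6}  B2 = {3, 5, 6}  B3 = {1, 3, 5}  B4 = {1, 2, 5}
Tree: B1–B2, B2–B3, B3–B4
Every bag has size at most 3, so the width is 3 − 1 = 2 and tw(G) ≤ 2. On the other hand G contains the 3-clique {1, 2, 5}. A clique must lie in a single bag of any decomposition, so no decomposition can have width below 2. The upper and lower bounds meet at 2, so that is the treewidth.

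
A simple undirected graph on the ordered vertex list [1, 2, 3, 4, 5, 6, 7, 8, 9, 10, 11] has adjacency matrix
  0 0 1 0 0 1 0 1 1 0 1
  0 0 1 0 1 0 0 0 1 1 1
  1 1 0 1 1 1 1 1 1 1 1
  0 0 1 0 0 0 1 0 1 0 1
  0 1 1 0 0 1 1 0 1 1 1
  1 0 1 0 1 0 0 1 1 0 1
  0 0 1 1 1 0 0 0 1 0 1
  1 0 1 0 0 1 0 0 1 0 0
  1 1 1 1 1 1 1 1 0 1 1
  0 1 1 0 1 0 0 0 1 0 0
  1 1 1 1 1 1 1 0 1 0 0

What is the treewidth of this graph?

A width-4 tree decomposition is:
Bags: B1 = {1, 3, 6, 9, 11}  B2 = {3, 5, 6, 9, 11}  B3 = {1, 3, 6, 8, 9}  B4 = {3, 5, 7, 9, 11}  B5 = {2, 3, 5, 9, 11}  B6 = {2, 3, 5, 9, 10}  B7 = {3, 4, 7, 9, 11}
Tree: B1–B2, B1–B3, B2–B4, B2–B5, B5–B6, B4–B7
The largest bag has 5 vertices, giving width 4; this decomposition certifies tw(G) ≤ 4. For the lower bound, the 5 vertices {1, 3, 6, 8, 9} are pairwise adjacent, and any tree decomposition puts a clique entirely inside one bag — forcing width ≥ 4. Hence tw(G) = 4 exactly.

4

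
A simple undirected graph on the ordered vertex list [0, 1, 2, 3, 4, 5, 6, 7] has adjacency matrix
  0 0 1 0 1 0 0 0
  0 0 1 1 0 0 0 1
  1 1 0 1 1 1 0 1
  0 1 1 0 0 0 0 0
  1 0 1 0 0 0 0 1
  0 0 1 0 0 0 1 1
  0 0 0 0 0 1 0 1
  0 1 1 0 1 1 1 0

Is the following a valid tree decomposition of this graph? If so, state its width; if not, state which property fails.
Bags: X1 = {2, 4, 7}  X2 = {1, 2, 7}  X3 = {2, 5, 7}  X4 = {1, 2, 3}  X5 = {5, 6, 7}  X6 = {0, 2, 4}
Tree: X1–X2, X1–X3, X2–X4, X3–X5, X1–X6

Yes; width 2.

Every vertex of G appears in some bag (union = {0, 1, 2, 3, 4, 5, 6, 7}); every edge is covered by a bag; and for each vertex v the set of bags containing v is connected in the bag tree. The decomposition is therefore valid. The largest bag has 3 vertices, so the width is 2.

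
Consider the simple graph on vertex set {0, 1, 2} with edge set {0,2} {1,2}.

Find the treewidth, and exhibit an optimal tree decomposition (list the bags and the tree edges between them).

Each bag holds 2 vertices, so the decomposition has width 1, which upper-bounds the treewidth. Any graph with an edge has treewidth ≥ 1, and G has the edge 1–2. The upper and lower bounds meet at 1, so that is the treewidth.

Treewidth 1.
One optimal decomposition is:
Bags: B1 = {1, 2}  B2 = {0, 2}
Tree: B1–B2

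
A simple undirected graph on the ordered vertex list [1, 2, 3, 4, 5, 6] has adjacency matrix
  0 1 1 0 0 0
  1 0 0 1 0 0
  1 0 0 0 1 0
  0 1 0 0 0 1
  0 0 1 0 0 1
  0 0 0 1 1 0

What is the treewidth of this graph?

2

A width-2 tree decomposition is:
Bags: B1 = {3, 5, 6}  B2 = {1, 3, 6}  B3 = {1, 2, 6}  B4 = {2, 4, 6}
Tree: B1–B2, B2–B3, B3–B4
The largest bag has 3 vertices, giving width 2; this decomposition certifies tw(G) ≤ 2. Since 6–5–3–1–2–4–6 is a cycle in G, G is not acyclic. Forests are exactly the graphs of treewidth ≤ 1, so tw(G) ≥ 2. Hence tw(G) = 2 exactly.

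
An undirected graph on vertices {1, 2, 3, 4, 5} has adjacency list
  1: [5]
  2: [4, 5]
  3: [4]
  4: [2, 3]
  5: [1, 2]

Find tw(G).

1

A width-1 tree decomposition is:
Bags: B1 = {1, 5}  B2 = {2, 5}  B3 = {2, 4}  B4 = {3, 4}
Tree: B1–B2, B2–B3, B3–B4
The largest bag has 2 vertices, giving width 1; this decomposition certifies tw(G) ≤ 1. Any graph with an edge has treewidth ≥ 1, and G has the edge 1–5. Therefore the treewidth is 1.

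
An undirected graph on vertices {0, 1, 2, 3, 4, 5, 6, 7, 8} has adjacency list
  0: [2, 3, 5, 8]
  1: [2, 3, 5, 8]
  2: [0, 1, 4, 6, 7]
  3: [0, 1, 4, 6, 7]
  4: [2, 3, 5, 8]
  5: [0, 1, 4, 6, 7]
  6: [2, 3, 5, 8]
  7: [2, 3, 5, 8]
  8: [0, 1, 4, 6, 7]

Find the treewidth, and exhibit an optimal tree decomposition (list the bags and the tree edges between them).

Treewidth 4.
One such decomposition:
Bags: B1 = {2, 3, 5, 7, 8}  B2 = {2, 3, 5, 6, 8}  B3 = {0, 2, 3, 5, 8}  B4 = {2, 3, 4, 5, 8}  B5 = {1, 2, 3, 5, 8}
Tree: B1–B2, B2–B3, B3–B4, B4–B5

The largest bag has 5 vertices, giving width 4; this decomposition certifies tw(G) ≤ 4. For the lower bound: the 5 vertex sets {3,7}, {5,6}, {0,2}, {8}, {4} are disjoint, each induces a connected subgraph, and every pair is joined by at least one edge of G. Contracting each set to a single vertex therefore yields K_{5} as a minor, and since treewidth is minor-monotone, tw(G) ≥ tw(K_{5}) = 4. Hence tw(G) = 4 exactly.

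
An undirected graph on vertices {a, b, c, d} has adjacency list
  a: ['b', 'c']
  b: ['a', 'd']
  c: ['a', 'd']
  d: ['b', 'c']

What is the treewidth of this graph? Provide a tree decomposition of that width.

Treewidth 2.
Bags: B1 = {b, c, d}  B2 = {a, b, c}
Tree: B1–B2

Each bag holds 3 vertices, so the decomposition has width 2, which upper-bounds the treewidth. The edges c–d–b–a–c form a cycle, so G is not a tree and its treewidth is at least 2. Combining the bounds, tw(G) = 2.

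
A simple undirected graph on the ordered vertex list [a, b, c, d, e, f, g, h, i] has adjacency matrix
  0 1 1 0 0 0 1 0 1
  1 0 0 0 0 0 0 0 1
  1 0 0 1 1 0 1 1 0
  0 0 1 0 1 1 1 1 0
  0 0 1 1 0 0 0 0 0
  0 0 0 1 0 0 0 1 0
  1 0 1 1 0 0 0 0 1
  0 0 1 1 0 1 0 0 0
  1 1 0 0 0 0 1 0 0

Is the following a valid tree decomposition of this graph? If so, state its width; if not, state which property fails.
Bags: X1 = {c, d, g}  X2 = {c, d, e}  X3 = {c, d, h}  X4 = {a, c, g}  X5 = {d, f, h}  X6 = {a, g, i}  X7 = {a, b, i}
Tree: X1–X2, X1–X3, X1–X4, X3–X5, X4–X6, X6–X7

Vertex coverage: the bags together contain {a, b, c, d, e, f, g, h, i}, the full vertex set. Edge coverage: each edge of G has both endpoints in at least one bag. Running intersection: for every vertex, the bags containing it form a connected subtree. All three properties hold, so this is a valid tree decomposition of width max|bag| − 1 = 2, and hence tw(G) ≤ 2.

Yes; width 2.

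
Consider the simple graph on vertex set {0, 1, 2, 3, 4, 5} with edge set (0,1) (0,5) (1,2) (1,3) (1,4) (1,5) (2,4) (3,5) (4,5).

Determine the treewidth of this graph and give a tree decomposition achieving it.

Each bag holds 3 vertices, so the decomposition has width 2, which upper-bounds the treewidth. For the lower bound, the 3 vertices {1, 2, 4} are pairwise adjacent, and any tree decomposition puts a clique entirely inside one bag — forcing width ≥ 2. The upper and lower bounds meet at 2, so that is the treewidth.

Treewidth 2.
One such decomposition:
Bags: B1 = {1, 4, 5}  B2 = {0, 1, 5}  B3 = {1, 3, 5}  B4 = {1, 2, 4}
Tree: B1–B2, B1–B3, B1–B4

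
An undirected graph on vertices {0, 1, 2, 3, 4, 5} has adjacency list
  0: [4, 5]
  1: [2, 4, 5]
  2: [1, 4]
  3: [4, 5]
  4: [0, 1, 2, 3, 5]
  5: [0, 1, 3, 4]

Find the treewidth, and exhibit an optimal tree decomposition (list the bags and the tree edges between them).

Treewidth 2.
One optimal decomposition is:
Bags: B1 = {0, 4, 5}  B2 = {1, 4, 5}  B3 = {3, 4, 5}  B4 = {1, 2, 4}
Tree: B1–B2, B1–B3, B2–B4

Each bag holds 3 vertices, so the decomposition has width 2, which upper-bounds the treewidth. Conversely, {1, 2, 4} is a clique of size 3, and the vertices of any clique must share a bag in every tree decomposition; so some bag has ≥ 3 vertices and tw(G) ≥ 2. Therefore the treewidth is 2.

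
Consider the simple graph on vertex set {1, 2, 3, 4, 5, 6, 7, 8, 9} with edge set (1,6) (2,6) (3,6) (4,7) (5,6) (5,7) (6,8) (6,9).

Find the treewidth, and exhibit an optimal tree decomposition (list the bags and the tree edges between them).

Every bag has size at most 2, so the width is 2 − 1 = 1 and tw(G) ≤ 1. Any graph with an edge has treewidth ≥ 1, and G has the edge 5–6. Combining the bounds, tw(G) = 1.

Treewidth 1.
One optimal decomposition is:
Bags: B1 = {5, 6}  B2 = {3, 6}  B3 = {5, 7}  B4 = {4, 7}  B5 = {6, 9}  B6 = {1, 6}  B7 = {2, 6}  B8 = {6, 8}
Tree: B1–B2, B1–B3, B3–B4, B1–B5, B2–B6, B5–B7, B1–B8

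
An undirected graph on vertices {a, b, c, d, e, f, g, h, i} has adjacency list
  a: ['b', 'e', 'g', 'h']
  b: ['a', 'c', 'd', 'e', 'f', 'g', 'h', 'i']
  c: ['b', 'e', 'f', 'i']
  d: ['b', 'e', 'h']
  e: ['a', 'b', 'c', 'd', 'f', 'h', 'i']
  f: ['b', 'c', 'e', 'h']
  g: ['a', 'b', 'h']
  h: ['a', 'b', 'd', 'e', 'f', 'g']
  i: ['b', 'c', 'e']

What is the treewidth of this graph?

A width-3 tree decomposition is:
Bags: B1 = {a, b, e, h}  B2 = {b, e, f, h}  B3 = {b, c, e, f}  B4 = {b, d, e, h}  B5 = {b, c, e, i}  B6 = {a, b, g, h}
Tree: B1–B2, B2–B3, B2–B4, B3–B5, B1–B6
Each bag holds 4 vertices, so the decomposition has width 3, which upper-bounds the treewidth. Conversely, {a, b, g, h} is a clique of size 4, and the vertices of any clique must share a bag in every tree decomposition; so some bag has ≥ 4 vertices and tw(G) ≥ 3. Hence tw(G) = 3 exactly.

3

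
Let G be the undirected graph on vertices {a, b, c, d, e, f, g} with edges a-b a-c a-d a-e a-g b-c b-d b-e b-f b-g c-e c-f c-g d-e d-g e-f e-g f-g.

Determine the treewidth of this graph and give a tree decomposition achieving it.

Each bag holds 5 vertices, so the decomposition has width 4, which upper-bounds the treewidth. On the other hand G contains the 5-clique {a, b, d, e, g}. A clique must lie in a single bag of any decomposition, so no decomposition can have width below 4. The upper and lower bounds meet at 4, so that is the treewidth.

Treewidth 4.
One such decomposition:
Bags: B1 = {a, b, d, e, g}  B2 = {a, b, c, e, g}  B3 = {b, c, e, f, g}
Tree: B1–B2, B2–B3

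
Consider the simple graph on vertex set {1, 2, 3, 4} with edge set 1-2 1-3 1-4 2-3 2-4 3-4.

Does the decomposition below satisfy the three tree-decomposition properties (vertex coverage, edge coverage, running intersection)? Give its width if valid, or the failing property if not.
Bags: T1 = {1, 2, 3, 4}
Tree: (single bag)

Every vertex of G appears in some bag (union = {1, 2, 3, 4}); every edge is covered by a bag; and for each vertex v the set of bags containing v is connected in the bag tree. The decomposition is therefore valid. The largest bag has 4 vertices, so the width is 3.

Yes; width 3.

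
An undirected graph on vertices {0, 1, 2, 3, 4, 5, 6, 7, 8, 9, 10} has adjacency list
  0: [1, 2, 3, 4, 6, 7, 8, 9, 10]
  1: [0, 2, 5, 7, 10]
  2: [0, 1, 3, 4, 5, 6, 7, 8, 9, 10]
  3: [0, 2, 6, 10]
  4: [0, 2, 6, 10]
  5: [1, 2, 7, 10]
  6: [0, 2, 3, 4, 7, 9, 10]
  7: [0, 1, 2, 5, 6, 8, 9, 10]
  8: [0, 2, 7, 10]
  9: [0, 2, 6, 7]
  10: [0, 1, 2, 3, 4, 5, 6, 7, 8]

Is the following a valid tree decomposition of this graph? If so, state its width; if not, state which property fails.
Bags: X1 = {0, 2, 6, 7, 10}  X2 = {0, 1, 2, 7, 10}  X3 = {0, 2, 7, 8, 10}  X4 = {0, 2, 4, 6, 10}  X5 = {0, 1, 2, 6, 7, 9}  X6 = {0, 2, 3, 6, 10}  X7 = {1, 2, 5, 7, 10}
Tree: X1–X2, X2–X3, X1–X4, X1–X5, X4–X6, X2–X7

No — bags containing vertex 1 are not connected in the tree.

A tree decomposition must satisfy three properties: every vertex lies in some bag; for every edge, both endpoints lie together in some bag; and for every vertex, the bags containing it form a connected subtree. Here bags containing vertex 1 are not connected in the tree, so the decomposition is invalid.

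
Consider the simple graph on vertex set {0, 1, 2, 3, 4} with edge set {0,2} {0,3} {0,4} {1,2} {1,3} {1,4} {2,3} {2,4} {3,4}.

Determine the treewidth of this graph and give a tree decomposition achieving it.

Each bag holds 4 vertices, so the decomposition has width 3, which upper-bounds the treewidth. Conversely, {0, 2, 3, 4} is a clique of size 4, and the vertices of any clique must share a bag in every tree decomposition; so some bag has ≥ 4 vertices and tw(G) ≥ 3. Combining the bounds, tw(G) = 3.

Treewidth 3.
One such decomposition:
Bags: B1 = {0, 2, 3, 4}  B2 = {1, 2, 3, 4}
Tree: B1–B2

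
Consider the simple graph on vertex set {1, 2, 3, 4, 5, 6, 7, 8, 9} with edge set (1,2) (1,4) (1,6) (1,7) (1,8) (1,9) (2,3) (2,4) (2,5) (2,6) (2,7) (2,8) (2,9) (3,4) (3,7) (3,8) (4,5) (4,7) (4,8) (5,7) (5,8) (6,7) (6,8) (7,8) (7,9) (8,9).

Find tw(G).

A width-4 tree decomposition is:
Bags: B1 = {2, 3, 4, 7, 8}  B2 = {1, 2, 4, 7, 8}  B3 = {2, 4, 5, 7, 8}  B4 = {1, 2, 7, 8, 9}  B5 = {1, 2, 6, 7, 8}
Tree: B1–B2, B1–B3, B2–B4, B4–B5
The largest bag has 5 vertices, giving width 4; this decomposition certifies tw(G) ≤ 4. For the lower bound, the 5 vertices {1, 2, 7, 8, 9} are pairwise adjacent, and any tree decomposition puts a clique entirely inside one bag — forcing width ≥ 4. The upper and lower bounds meet at 4, so that is the treewidth.

4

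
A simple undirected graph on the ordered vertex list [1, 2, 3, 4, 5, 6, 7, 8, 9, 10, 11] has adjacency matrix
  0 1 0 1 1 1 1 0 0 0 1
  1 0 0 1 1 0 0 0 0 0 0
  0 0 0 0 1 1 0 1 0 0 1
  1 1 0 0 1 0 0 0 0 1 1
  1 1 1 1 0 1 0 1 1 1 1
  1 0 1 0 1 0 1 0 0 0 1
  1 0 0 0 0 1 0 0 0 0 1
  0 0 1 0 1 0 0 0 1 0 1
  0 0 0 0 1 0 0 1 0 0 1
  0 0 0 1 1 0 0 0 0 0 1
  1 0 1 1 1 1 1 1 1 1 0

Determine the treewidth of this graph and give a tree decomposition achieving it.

Treewidth 3.
One optimal decomposition is:
Bags: B1 = {1, 4, 5, 11}  B2 = {1, 5, 6, 11}  B3 = {3, 5, 6, 11}  B4 = {1, 2, 4, 5}  B5 = {1, 6, 7, 11}  B6 = {4, 5, 10, 11}  B7 = {3, 5, 8, 11}  B8 = {5, 8, 9, 11}
Tree: B1–B2, B2–B3, B1–B4, B2–B5, B1–B6, B3–B7, B7–B8

Each bag holds 4 vertices, so the decomposition has width 3, which upper-bounds the treewidth. Conversely, {1, 2, 4, 5} is a clique of size 4, and the vertices of any clique must share a bag in every tree decomposition; so some bag has ≥ 4 vertices and tw(G) ≥ 3. Hence tw(G) = 3 exactly.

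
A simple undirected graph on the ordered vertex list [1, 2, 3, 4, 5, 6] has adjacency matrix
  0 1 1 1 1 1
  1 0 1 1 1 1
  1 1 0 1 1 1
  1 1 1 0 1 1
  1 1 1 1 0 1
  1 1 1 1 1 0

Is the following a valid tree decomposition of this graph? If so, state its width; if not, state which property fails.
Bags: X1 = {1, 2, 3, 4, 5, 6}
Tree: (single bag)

Yes; width 5.

Every vertex of G appears in some bag (union = {1, 2, 3, 4, 5, 6}); every edge is covered by a bag; and for each vertex v the set of bags containing v is connected in the bag tree. The decomposition is therefore valid. The largest bag has 6 vertices, so the width is 5.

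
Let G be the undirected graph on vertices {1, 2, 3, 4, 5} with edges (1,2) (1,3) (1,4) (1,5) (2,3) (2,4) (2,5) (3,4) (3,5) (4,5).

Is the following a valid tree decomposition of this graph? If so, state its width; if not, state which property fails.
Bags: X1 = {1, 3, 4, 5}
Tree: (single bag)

A tree decomposition must satisfy three properties: every vertex lies in some bag; for every edge, both endpoints lie together in some bag; and for every vertex, the bags containing it form a connected subtree. Here vertex 2 appears in no bag, so the decomposition is invalid.

No — vertex 2 appears in no bag.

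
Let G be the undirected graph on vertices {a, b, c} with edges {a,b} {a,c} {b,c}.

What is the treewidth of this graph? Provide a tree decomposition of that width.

Treewidth 2.
One such decomposition:
Bags: B1 = {a, b, c}
Tree: (single bag)

A single bag containing all 3 vertices is trivially a valid decomposition of width 2. Conversely, {a, b, c} is a clique of size 3, and the vertices of any clique must share a bag in every tree decomposition; so some bag has ≥ 3 vertices and tw(G) ≥ 2. Hence tw(G) = 2 exactly.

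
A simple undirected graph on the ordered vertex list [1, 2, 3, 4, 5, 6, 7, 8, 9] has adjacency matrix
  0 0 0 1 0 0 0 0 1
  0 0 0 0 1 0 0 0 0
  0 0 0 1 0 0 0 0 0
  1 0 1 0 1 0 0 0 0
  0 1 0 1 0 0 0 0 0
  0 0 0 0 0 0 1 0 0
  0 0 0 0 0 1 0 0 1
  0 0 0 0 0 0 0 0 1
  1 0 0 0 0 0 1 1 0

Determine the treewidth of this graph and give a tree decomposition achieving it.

Each bag holds 2 vertices, so the decomposition has width 1, which upper-bounds the treewidth. Any graph with an edge has treewidth ≥ 1, and G has the edge 9–1. Combining the bounds, tw(G) = 1.

Treewidth 1.
One optimal decomposition is:
Bags: B1 = {1, 9}  B2 = {1, 4}  B3 = {3, 4}  B4 = {7, 9}  B5 = {4, 5}  B6 = {8, 9}  B7 = {6, 7}  B8 = {2, 5}
Tree: B1–B2, B2–B3, B1–B4, B3–B5, B4–B6, B4–B7, B5–B8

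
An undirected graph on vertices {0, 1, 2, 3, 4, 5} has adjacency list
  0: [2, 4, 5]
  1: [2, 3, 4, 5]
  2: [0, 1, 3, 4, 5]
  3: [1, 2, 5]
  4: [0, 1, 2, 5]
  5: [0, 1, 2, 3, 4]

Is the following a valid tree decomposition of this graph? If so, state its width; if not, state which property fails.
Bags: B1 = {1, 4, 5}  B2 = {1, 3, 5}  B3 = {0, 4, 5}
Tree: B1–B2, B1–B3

No — vertex 2 appears in no bag.

A tree decomposition must satisfy three properties: every vertex lies in some bag; for every edge, both endpoints lie together in some bag; and for every vertex, the bags containing it form a connected subtree. Here vertex 2 appears in no bag, so the decomposition is invalid.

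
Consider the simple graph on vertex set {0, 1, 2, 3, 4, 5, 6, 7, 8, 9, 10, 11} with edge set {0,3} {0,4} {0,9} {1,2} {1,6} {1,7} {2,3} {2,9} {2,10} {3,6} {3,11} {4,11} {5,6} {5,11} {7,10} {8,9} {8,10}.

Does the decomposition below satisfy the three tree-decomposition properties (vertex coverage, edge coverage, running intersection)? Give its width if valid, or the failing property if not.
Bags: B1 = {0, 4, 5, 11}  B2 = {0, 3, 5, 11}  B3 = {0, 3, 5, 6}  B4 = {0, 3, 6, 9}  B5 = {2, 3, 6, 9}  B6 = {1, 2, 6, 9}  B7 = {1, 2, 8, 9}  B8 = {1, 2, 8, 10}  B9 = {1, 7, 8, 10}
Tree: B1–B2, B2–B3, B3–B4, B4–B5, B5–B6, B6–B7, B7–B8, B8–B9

Checking the three conditions: (i) the bags cover all of {0, 1, 2, 3, 4, 5, 6, 7, 8, 9, 10, 11}; (ii) for each edge, some bag contains both endpoints; (iii) the bags containing any fixed vertex form a subtree. All hold, so the decomposition is valid with width 4 − 1 = 3.

Yes; width 3.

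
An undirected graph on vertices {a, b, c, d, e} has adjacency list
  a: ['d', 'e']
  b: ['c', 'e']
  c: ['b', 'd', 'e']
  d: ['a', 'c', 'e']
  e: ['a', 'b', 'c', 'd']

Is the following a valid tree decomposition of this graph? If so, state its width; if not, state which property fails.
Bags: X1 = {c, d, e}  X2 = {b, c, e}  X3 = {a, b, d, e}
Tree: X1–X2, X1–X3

A tree decomposition must satisfy three properties: every vertex lies in some bag; for every edge, both endpoints lie together in some bag; and for every vertex, the bags containing it form a connected subtree. Here bags containing vertex b are not connected in the tree, so the decomposition is invalid.

No — bags containing vertex b are not connected in the tree.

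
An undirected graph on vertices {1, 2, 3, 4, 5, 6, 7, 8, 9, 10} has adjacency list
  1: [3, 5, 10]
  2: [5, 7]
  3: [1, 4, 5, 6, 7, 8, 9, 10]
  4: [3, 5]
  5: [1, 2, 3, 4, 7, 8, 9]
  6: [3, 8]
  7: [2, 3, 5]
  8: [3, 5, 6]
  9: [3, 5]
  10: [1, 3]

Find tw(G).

2

A width-2 tree decomposition is:
Bags: B1 = {3, 5, 7}  B2 = {3, 5, 8}  B3 = {3, 6, 8}  B4 = {1, 3, 5}  B5 = {1, 3, 10}  B6 = {3, 5, 9}  B7 = {3, 4, 5}  B8 = {2, 5, 7}
Tree: B1–B2, B2–B3, B1–B4, B4–B5, B1–B6, B4–B7, B1–B8
Every bag has size at most 3, so the width is 3 − 1 = 2 and tw(G) ≤ 2. On the other hand G contains the 3-clique {2, 5, 7}. A clique must lie in a single bag of any decomposition, so no decomposition can have width below 2. Therefore the treewidth is 2.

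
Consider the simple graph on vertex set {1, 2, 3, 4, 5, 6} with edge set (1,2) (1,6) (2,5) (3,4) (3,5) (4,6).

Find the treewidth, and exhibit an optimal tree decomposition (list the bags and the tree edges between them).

Treewidth 2.
One such decomposition:
Bags: B1 = {3, 4, 6}  B2 = {1, 3, 6}  B3 = {1, 2, 3}  B4 = {2, 3, 5}
Tree: B1–B2, B2–B3, B3–B4

The largest bag has 3 vertices, giving width 2; this decomposition certifies tw(G) ≤ 2. The edges 3–4–6–1–2–5–3 form a cycle, so G is not a tree and its treewidth is at least 2. Hence tw(G) = 2 exactly.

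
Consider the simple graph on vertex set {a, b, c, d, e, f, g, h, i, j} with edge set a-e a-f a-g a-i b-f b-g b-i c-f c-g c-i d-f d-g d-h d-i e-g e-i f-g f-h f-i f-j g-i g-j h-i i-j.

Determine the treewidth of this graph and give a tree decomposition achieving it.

Treewidth 3.
Bags: B1 = {a, f, g, i}  B2 = {d, f, g, i}  B3 = {f, g, i, j}  B4 = {c, f, g, i}  B5 = {b, f, g, i}  B6 = {d, f, h, i}  B7 = {a, e, g, i}
Tree: B1–B2, B1–B3, B2–B4, B1–B5, B2–B6, B1–B7

The largest bag has 4 vertices, giving width 3; this decomposition certifies tw(G) ≤ 3. Conversely, {a, e, g, i} is a clique of size 4, and the vertices of any clique must share a bag in every tree decomposition; so some bag has ≥ 4 vertices and tw(G) ≥ 3. Therefore the treewidth is 3.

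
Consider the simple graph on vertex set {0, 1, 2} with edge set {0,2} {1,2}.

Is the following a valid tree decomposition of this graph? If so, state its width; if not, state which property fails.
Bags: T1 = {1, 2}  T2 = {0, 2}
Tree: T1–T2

Yes; width 1.

Every vertex of G appears in some bag (union = {0, 1, 2}); every edge is covered by a bag; and for each vertex v the set of bags containing v is connected in the bag tree. The decomposition is therefore valid. The largest bag has 2 vertices, so the width is 1.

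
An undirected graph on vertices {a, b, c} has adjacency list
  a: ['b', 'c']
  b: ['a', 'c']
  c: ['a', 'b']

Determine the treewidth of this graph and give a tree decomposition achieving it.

Treewidth 2.
One optimal decomposition is:
Bags: B1 = {a, b, c}
Tree: (single bag)

A single bag containing all 3 vertices is trivially a valid decomposition of width 2. Conversely, {a, b, c} is a clique of size 3, and the vertices of any clique must share a bag in every tree decomposition; so some bag has ≥ 3 vertices and tw(G) ≥ 2. Therefore the treewidth is 2.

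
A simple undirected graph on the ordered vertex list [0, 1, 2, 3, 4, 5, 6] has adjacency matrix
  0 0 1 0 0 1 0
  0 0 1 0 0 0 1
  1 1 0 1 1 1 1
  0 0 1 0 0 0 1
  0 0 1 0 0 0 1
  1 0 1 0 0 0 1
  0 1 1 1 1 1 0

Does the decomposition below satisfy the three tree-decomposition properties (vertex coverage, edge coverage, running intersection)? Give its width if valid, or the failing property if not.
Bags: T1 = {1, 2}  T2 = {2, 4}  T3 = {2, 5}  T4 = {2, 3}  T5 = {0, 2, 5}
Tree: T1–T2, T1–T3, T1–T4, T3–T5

A tree decomposition must satisfy three properties: every vertex lies in some bag; for every edge, both endpoints lie together in some bag; and for every vertex, the bags containing it form a connected subtree. Here vertex 6 appears in no bag, so the decomposition is invalid.

No — vertex 6 appears in no bag.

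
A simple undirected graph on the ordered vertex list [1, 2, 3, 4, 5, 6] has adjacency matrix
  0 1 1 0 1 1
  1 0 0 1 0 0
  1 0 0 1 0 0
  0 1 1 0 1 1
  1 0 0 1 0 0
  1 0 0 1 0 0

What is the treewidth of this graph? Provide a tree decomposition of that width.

The largest bag has 3 vertices, giving width 2; this decomposition certifies tw(G) ≤ 2. The edges 4–3–1–5–4 form a cycle, so G is not a tree and its treewidth is at least 2. Combining the bounds, tw(G) = 2.

Treewidth 2.
Bags: B1 = {1, 3, 4}  B2 = {1, 4, 5}  B3 = {1, 4, 6}  B4 = {1, 2, 4}
Tree: B1–B2, B2–B3, B3–B4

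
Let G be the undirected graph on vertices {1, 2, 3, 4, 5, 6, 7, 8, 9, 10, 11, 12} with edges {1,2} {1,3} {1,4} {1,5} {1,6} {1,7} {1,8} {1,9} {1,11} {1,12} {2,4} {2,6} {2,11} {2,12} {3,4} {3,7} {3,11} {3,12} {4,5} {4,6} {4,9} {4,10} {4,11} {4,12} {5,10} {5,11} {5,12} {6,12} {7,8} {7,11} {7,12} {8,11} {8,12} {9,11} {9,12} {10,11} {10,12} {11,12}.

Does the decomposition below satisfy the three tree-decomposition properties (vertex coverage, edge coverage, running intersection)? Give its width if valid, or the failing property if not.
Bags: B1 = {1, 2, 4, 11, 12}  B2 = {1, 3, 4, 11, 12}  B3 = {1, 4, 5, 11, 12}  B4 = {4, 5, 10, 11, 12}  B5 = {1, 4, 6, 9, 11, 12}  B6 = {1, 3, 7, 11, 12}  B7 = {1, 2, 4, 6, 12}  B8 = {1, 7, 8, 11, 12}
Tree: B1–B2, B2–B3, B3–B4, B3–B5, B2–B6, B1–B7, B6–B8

No — bags containing vertex 6 are not connected in the tree.

A tree decomposition must satisfy three properties: every vertex lies in some bag; for every edge, both endpoints lie together in some bag; and for every vertex, the bags containing it form a connected subtree. Here bags containing vertex 6 are not connected in the tree, so the decomposition is invalid.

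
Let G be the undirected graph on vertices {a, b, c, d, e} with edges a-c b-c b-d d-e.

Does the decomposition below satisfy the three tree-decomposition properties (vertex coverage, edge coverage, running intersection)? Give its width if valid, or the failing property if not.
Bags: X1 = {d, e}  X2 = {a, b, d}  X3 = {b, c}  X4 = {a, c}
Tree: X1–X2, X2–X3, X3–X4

No — bags containing vertex a are not connected in the tree.

A tree decomposition must satisfy three properties: every vertex lies in some bag; for every edge, both endpoints lie together in some bag; and for every vertex, the bags containing it form a connected subtree. Here bags containing vertex a are not connected in the tree, so the decomposition is invalid.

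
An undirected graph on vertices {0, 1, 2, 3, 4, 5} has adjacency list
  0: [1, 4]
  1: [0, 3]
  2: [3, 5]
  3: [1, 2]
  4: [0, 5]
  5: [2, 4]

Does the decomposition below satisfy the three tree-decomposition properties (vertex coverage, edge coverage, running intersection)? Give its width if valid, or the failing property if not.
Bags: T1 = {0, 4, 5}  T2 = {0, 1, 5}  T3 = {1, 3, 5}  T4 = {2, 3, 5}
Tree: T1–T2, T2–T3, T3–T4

Checking the three conditions: (i) the bags cover all of {0, 1, 2, 3, 4, 5}; (ii) for each edge, some bag contains both endpoints; (iii) the bags containing any fixed vertex form a subtree. All hold, so the decomposition is valid with width 3 − 1 = 2.

Yes; width 2.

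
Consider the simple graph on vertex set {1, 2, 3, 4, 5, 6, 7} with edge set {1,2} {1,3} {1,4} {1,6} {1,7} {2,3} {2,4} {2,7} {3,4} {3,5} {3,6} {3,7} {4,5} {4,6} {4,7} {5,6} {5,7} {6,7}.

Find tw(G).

4

A width-4 tree decomposition is:
Bags: B1 = {1, 3, 4, 6, 7}  B2 = {3, 4, 5, 6, 7}  B3 = {1, 2, 3, 4, 7}
Tree: B1–B2, B1–B3
Each bag holds 5 vertices, so the decomposition has width 4, which upper-bounds the treewidth. For the lower bound, the 5 vertices {1, 2, 3, 4, 7} are pairwise adjacent, and any tree decomposition puts a clique entirely inside one bag — forcing width ≥ 4. Hence tw(G) = 4 exactly.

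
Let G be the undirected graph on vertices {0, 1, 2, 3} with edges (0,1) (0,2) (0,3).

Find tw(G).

A width-1 tree decomposition is:
Bags: B1 = {0, 1}  B2 = {0, 3}  B3 = {0, 2}
Tree: B1–B2, B2–B3
Every bag has size at most 2, so the width is 2 − 1 = 1 and tw(G) ≤ 1. Since G has at least one edge (e.g. 0–1), it is not an edgeless graph, so tw(G) ≥ 1. The upper and lower bounds meet at 1, so that is the treewidth.

1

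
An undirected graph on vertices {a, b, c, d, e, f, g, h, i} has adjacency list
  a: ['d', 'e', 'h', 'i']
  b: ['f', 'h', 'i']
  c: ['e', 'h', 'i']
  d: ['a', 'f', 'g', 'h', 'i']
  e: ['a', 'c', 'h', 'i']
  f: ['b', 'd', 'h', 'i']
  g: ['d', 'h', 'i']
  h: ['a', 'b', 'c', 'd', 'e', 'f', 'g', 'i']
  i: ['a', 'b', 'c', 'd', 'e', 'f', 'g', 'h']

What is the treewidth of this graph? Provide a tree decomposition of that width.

Treewidth 3.
One such decomposition:
Bags: B1 = {a, d, h, i}  B2 = {d, f, h, i}  B3 = {d, g, h, i}  B4 = {a, e, h, i}  B5 = {c, e, h, i}  B6 = {b, f, h, i}
Tree: B1–B2, B2–B3, B1–B4, B4–B5, B2–B6

The largest bag has 4 vertices, giving width 3; this decomposition certifies tw(G) ≤ 3. For the lower bound, the 4 vertices {d, g, h, i} are pairwise adjacent, and any tree decomposition puts a clique entirely inside one bag — forcing width ≥ 3. Combining the bounds, tw(G) = 3.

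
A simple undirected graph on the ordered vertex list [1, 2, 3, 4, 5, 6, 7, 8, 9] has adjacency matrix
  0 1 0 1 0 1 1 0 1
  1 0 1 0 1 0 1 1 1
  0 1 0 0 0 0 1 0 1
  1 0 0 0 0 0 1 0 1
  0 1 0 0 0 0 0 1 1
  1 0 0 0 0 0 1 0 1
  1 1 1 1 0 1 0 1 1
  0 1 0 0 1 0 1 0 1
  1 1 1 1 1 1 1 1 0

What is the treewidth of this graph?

A width-3 tree decomposition is:
Bags: B1 = {1, 2, 7, 9}  B2 = {2, 7, 8, 9}  B3 = {2, 3, 7, 9}  B4 = {1, 4, 7, 9}  B5 = {1, 6, 7, 9}  B6 = {2, 5, 8, 9}
Tree: B1–B2, B1–B3, B1–B4, B1–B5, B2–B6
The largest bag has 4 vertices, giving width 3; this decomposition certifies tw(G) ≤ 3. Conversely, {2, 5, 8, 9} is a clique of size 4, and the vertices of any clique must share a bag in every tree decomposition; so some bag has ≥ 4 vertices and tw(G) ≥ 3. Therefore the treewidth is 3.

3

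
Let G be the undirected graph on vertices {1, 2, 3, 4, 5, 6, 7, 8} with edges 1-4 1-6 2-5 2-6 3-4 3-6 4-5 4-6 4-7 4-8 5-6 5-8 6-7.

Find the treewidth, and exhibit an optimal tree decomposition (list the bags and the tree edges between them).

The largest bag has 3 vertices, giving width 2; this decomposition certifies tw(G) ≤ 2. Conversely, {2, 5, 6} is a clique of size 3, and the vertices of any clique must share a bag in every tree decomposition; so some bag has ≥ 3 vertices and tw(G) ≥ 2. Combining the bounds, tw(G) = 2.

Treewidth 2.
One optimal decomposition is:
Bags: B1 = {4, 5, 6}  B2 = {1, 4, 6}  B3 = {4, 5, 8}  B4 = {4, 6, 7}  B5 = {3, 4, 6}  B6 = {2, 5, 6}
Tree: B1–B2, B1–B3, B2–B4, B4–B5, B1–B6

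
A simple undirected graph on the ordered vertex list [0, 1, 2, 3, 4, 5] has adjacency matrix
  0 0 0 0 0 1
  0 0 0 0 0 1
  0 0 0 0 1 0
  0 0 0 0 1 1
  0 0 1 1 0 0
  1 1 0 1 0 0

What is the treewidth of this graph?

1

A width-1 tree decomposition is:
Bags: B1 = {3, 4}  B2 = {2, 4}  B3 = {3, 5}  B4 = {0, 5}  B5 = {1, 5}
Tree: B1–B2, B1–B3, B3–B4, B3–B5
Every bag has size at most 2, so the width is 2 − 1 = 1 and tw(G) ≤ 1. G has an edge, so its treewidth is at least 1. Therefore the treewidth is 1.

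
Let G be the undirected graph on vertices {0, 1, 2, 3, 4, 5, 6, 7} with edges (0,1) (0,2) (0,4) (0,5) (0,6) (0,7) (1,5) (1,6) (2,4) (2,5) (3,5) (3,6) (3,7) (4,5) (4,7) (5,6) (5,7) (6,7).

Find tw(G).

A width-3 tree decomposition is:
Bags: B1 = {0, 4, 5, 7}  B2 = {0, 2, 4, 5}  B3 = {0, 5, 6, 7}  B4 = {3, 5, 6, 7}  B5 = {0, 1, 5, 6}
Tree: B1–B2, B1–B3, B3–B4, B3–B5
The largest bag has 4 vertices, giving width 3; this decomposition certifies tw(G) ≤ 3. Conversely, {0, 1, 5, 6} is a clique of size 4, and the vertices of any clique must share a bag in every tree decomposition; so some bag has ≥ 4 vertices and tw(G) ≥ 3. The upper and lower bounds meet at 3, so that is the treewidth.

3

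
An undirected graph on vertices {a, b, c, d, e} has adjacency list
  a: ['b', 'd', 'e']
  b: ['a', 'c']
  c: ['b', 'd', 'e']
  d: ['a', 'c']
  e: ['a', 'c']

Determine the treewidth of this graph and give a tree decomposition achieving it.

Every bag has size at most 3, so the width is 3 − 1 = 2 and tw(G) ≤ 2. For the lower bound, G contains the cycle a–d–c–e–a, so G is not a forest; only forests have treewidth ≤ 1, hence tw(G) ≥ 2. The upper and lower bounds meet at 2, so that is the treewidth.

Treewidth 2.
One such decomposition:
Bags: B1 = {a, c, d}  B2 = {a, c, e}  B3 = {a, b, c}
Tree: B1–B2, B2–B3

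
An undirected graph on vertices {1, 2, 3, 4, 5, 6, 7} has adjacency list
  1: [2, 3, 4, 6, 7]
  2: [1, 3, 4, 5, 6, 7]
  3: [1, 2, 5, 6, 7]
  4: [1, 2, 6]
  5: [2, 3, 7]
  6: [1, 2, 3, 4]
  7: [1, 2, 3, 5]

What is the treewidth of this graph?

A width-3 tree decomposition is:
Bags: B1 = {2, 3, 5, 7}  B2 = {1, 2, 3, 7}  B3 = {1, 2, 3, 6}  B4 = {1, 2, 4, 6}
Tree: B1–B2, B2–B3, B3–B4
The largest bag has 4 vertices, giving width 3; this decomposition certifies tw(G) ≤ 3. Conversely, {1, 2, 3, 6} is a clique of size 4, and the vertices of any clique must share a bag in every tree decomposition; so some bag has ≥ 4 vertices and tw(G) ≥ 3. Combining the bounds, tw(G) = 3.

3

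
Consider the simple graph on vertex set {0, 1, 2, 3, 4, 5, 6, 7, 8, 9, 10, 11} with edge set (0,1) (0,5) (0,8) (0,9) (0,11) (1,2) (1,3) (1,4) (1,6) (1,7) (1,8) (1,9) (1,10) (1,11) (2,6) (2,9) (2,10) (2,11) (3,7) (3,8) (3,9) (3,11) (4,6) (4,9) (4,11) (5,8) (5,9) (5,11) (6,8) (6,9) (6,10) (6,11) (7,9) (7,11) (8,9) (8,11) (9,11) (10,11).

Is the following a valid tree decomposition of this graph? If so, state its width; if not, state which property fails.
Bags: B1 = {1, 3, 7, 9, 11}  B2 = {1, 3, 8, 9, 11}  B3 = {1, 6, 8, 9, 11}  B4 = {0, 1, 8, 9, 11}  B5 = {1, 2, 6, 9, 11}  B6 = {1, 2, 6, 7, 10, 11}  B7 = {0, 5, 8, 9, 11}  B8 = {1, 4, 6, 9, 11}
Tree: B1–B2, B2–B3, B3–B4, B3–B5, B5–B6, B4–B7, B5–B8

No — bags containing vertex 7 are not connected in the tree.

A tree decomposition must satisfy three properties: every vertex lies in some bag; for every edge, both endpoints lie together in some bag; and for every vertex, the bags containing it form a connected subtree. Here bags containing vertex 7 are not connected in the tree, so the decomposition is invalid.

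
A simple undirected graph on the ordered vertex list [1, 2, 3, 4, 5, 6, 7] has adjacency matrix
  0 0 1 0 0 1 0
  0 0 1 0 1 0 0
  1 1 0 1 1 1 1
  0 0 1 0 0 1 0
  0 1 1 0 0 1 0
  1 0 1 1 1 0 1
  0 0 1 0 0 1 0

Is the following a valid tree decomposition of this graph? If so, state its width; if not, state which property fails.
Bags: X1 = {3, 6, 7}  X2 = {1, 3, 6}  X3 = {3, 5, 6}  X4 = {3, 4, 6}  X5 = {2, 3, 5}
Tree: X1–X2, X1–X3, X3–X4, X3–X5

Yes; width 2.

Every vertex of G appears in some bag (union = {1, 2, 3, 4, 5, 6, 7}); every edge is covered by a bag; and for each vertex v the set of bags containing v is connected in the bag tree. The decomposition is therefore valid. The largest bag has 3 vertices, so the width is 2.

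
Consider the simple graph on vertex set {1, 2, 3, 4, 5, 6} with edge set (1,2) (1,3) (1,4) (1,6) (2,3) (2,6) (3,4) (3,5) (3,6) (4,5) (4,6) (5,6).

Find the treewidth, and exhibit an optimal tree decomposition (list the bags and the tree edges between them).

Treewidth 3.
One such decomposition:
Bags: B1 = {3, 4, 5, 6}  B2 = {1, 3, 4, 6}  B3 = {1, 2, 3, 6}
Tree: B1–B2, B2–B3

Every bag has size at most 4, so the width is 4 − 1 = 3 and tw(G) ≤ 3. For the lower bound, the 4 vertices {1, 2, 3, 6} are pairwise adjacent, and any tree decomposition puts a clique entirely inside one bag — forcing width ≥ 3. Therefore the treewidth is 3.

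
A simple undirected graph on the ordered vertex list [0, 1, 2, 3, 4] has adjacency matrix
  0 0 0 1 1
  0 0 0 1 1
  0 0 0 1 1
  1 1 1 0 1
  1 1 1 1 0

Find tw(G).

A width-2 tree decomposition is:
Bags: B1 = {2, 3, 4}  B2 = {0, 3, 4}  B3 = {1, 3, 4}
Tree: B1–B2, B2–B3
Each bag holds 3 vertices, so the decomposition has width 2, which upper-bounds the treewidth. Conversely, {0, 3, 4} is a clique of size 3, and the vertices of any clique must share a bag in every tree decomposition; so some bag has ≥ 3 vertices and tw(G) ≥ 2. Hence tw(G) = 2 exactly.

2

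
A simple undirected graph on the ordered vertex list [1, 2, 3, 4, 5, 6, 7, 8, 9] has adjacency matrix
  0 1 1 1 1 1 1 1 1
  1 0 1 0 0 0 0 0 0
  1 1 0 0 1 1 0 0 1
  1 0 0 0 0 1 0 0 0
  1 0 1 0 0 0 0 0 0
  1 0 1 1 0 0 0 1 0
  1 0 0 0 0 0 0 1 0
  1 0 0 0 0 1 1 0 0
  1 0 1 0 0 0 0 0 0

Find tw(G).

A width-2 tree decomposition is:
Bags: B1 = {1, 6, 8}  B2 = {1, 4, 6}  B3 = {1, 3, 6}  B4 = {1, 3, 9}  B5 = {1, 2, 3}  B6 = {1, 7, 8}  B7 = {1, 3, 5}
Tree: B1–B2, B2–B3, B3–B4, B3–B5, B1–B6, B5–B7
The largest bag has 3 vertices, giving width 2; this decomposition certifies tw(G) ≤ 2. On the other hand G contains the 3-clique {1, 6, 8}. A clique must lie in a single bag of any decomposition, so no decomposition can have width below 2. Combining the bounds, tw(G) = 2.

2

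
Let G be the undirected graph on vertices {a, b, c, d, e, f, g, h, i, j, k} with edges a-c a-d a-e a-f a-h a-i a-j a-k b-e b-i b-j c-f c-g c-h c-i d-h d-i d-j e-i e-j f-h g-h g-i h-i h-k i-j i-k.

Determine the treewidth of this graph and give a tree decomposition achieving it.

The largest bag has 4 vertices, giving width 3; this decomposition certifies tw(G) ≤ 3. Conversely, {a, c, f, h} is a clique of size 4, and the vertices of any clique must share a bag in every tree decomposition; so some bag has ≥ 4 vertices and tw(G) ≥ 3. The upper and lower bounds meet at 3, so that is the treewidth.

Treewidth 3.
One optimal decomposition is:
Bags: B1 = {a, d, h, i}  B2 = {a, d, i, j}  B3 = {a, c, h, i}  B4 = {a, e, i, j}  B5 = {c, g, h, i}  B6 = {b, e, i, j}  B7 = {a, h, i, k}  B8 = {a, c, f, h}
Tree: B1–B2, B1–B3, B2–B4, B3–B5, B4–B6, B3–B7, B3–B8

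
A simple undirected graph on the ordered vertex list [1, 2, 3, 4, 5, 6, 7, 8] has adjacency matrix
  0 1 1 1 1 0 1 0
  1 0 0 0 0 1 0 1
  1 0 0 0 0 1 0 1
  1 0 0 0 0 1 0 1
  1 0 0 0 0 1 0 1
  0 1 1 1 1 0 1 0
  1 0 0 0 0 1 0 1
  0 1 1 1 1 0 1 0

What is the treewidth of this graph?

3

A width-3 tree decomposition is:
Bags: B1 = {1, 3, 6, 8}  B2 = {1, 5, 6, 8}  B3 = {1, 2, 6, 8}  B4 = {1, 4, 6, 8}  B5 = {1, 6, 7, 8}
Tree: B1–B2, B2–B3, B3–B4, B4–B5
Each bag holds 4 vertices, so the decomposition has width 3, which upper-bounds the treewidth. For the lower bound: the 4 vertex sets {1,3}, {5,8}, {6}, {2} are disjoint, each induces a connected subgraph, and every pair is joined by at least one edge of G. Contracting each set to a single vertex therefore yields K_{4} as a minor, and since treewidth is minor-monotone, tw(G) ≥ tw(K_{4}) = 3. Combining the bounds, tw(G) = 3.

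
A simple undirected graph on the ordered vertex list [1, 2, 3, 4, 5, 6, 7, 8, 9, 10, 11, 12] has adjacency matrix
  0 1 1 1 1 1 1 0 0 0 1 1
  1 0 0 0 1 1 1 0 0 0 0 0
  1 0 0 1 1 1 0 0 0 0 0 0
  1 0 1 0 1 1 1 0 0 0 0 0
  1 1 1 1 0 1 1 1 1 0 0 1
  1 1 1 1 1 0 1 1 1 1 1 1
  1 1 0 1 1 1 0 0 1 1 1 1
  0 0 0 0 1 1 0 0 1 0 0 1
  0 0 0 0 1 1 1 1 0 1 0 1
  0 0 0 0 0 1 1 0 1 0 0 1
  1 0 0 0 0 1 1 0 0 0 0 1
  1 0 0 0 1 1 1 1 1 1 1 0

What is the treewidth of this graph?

A width-4 tree decomposition is:
Bags: B1 = {5, 6, 7, 9, 12}  B2 = {6, 7, 9, 10, 12}  B3 = {1, 5, 6, 7, 12}  B4 = {1, 2, 5, 6, 7}  B5 = {1, 6, 7, 11, 12}  B6 = {1, 4, 5, 6, 7}  B7 = {1, 3, 4, 5, 6}  B8 = {5, 6, 8, 9, 12}
Tree: B1–B2, B1–B3, B3–B4, B3–B5, B4–B6, B6–B7, B1–B8
Every bag has size at most 5, so the width is 5 − 1 = 4 and tw(G) ≤ 4. For the lower bound, the 5 vertices {6, 7, 9, 10, 12} are pairwise adjacent, and any tree decomposition puts a clique entirely inside one bag — forcing width ≥ 4. Hence tw(G) = 4 exactly.

4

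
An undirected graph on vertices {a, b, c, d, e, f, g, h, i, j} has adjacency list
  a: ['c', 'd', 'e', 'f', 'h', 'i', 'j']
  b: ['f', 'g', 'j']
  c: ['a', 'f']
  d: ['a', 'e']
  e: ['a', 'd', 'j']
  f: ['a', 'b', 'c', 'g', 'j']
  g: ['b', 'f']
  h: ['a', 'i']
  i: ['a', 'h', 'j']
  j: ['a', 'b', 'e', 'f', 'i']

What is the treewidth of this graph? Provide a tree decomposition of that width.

Every bag has size at most 3, so the width is 3 − 1 = 2 and tw(G) ≤ 2. Conversely, {b, f, g} is a clique of size 3, and the vertices of any clique must share a bag in every tree decomposition; so some bag has ≥ 3 vertices and tw(G) ≥ 2. Therefore the treewidth is 2.

Treewidth 2.
One optimal decomposition is:
Bags: B1 = {a, f, j}  B2 = {a, i, j}  B3 = {b, f, j}  B4 = {a, e, j}  B5 = {b, f, g}  B6 = {a, c, f}  B7 = {a, d, e}  B8 = {a, h, i}
Tree: B1–B2, B1–B3, B1–B4, B3–B5, B1–B6, B4–B7, B2–B8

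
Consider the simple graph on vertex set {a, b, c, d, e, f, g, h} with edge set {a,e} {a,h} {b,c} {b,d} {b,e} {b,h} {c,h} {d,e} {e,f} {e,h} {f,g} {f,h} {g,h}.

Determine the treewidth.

2

A width-2 tree decomposition is:
Bags: B1 = {f, g, h}  B2 = {e, f, h}  B3 = {b, e, h}  B4 = {b, c, h}  B5 = {a, e, h}  B6 = {b, d, e}
Tree: B1–B2, B2–B3, B3–B4, B2–B5, B3–B6
Every bag has size at most 3, so the width is 3 − 1 = 2 and tw(G) ≤ 2. Conversely, {b, d, e} is a clique of size 3, and the vertices of any clique must share a bag in every tree decomposition; so some bag has ≥ 3 vertices and tw(G) ≥ 2. Therefore the treewidth is 2.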